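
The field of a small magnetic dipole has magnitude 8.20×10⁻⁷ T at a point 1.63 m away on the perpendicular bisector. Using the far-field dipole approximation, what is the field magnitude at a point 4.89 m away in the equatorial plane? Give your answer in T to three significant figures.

B ≈ 3.04×10⁻⁸ T

Dipole fields scale as 1/r³ in the far field; the geometry is the same at both points.
B₂ = B₁ · (r₁/r₂)³ = 8.20×10⁻⁷ · (1.63/4.89)³.
(r₁/r₂)³ = (0.3333)³ = 0.03704.
B₂ ≈ 3.037×10⁻⁸ T.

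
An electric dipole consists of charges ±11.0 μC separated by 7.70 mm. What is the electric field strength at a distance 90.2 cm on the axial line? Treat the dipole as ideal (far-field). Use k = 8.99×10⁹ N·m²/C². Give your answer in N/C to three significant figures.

E ≈ 2080 N/C

Dipole moment p = qd = (1.10×10⁻⁵ C)(0.00770 m) = 8.47×10⁻⁸ C·m.
On the dipole axis E = 2kp/r³.
E = 2·(8.99×10⁹)(8.47×10⁻⁸) / (0.902)³ = 2075 N/C.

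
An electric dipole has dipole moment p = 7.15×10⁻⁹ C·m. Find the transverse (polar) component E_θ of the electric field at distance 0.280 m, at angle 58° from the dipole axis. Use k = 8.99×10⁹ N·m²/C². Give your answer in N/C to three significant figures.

For a dipole, E_θ = (kp sinθ)/r³.
kp/r³ = (8.99×10⁹)(7.15×10⁻⁹)/(0.280)³ = 2928 N/C.
E_θ = 2928·sin58° = 2483 N/C.

E_θ ≈ 2480 N/C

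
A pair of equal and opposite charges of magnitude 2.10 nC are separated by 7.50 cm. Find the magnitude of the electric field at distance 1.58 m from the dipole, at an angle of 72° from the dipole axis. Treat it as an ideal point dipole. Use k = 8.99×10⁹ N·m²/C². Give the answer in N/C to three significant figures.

E ≈ 0.407 N/C

Dipole moment p = qd = (2.10×10⁻⁹ C)(0.0750 m) = 1.575×10⁻¹⁰ C·m.
At angle θ the dipole field magnitude is E = (kp/r³)·√(1 + 3cos²θ).
kp/r³ = (8.99×10⁹)(1.575×10⁻¹⁰) / (1.58)³ = 0.3590 N/C.
√(1 + 3cos²72°) = √(1 + 3·0.0955) = √1.2865 ≈ 1.1342.
E ≈ 0.3590 × 1.134 = 0.4072 N/C.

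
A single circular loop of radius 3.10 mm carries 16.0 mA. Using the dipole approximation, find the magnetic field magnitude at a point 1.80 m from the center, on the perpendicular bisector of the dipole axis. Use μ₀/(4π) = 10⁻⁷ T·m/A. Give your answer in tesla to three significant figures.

B ≈ 8.28×10⁻¹⁵ T

Magnetic moment m = IA = Iπa² = (0.0160)·π·(0.00310)² = 4.831×10⁻⁷ A·m².
In the equatorial plane B = (μ₀/4π)·m/r³ (half the axial value).
B = (10⁻⁷)·(4.831×10⁻⁷) / (1.80)³ = 8.284×10⁻¹⁵ T.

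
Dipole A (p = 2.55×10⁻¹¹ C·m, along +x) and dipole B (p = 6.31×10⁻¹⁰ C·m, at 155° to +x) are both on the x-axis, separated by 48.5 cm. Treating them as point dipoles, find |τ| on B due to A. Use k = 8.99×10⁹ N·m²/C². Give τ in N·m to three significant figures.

τ ≈ 1.07×10⁻⁹ N·m

The second dipole sits on the axis of the first, so the field there is axial: E₁ = 2kp₁/r³ along +x.
E₁ = 2(8.99×10⁹)(2.55×10⁻¹¹)/(0.485)³ = 4.019 N/C.
Torque on the second dipole: τ = p₂ E₁ sinθ.
τ = (6.31×10⁻¹⁰)(4.019)·sin155° = 1.072×10⁻⁹ N·m.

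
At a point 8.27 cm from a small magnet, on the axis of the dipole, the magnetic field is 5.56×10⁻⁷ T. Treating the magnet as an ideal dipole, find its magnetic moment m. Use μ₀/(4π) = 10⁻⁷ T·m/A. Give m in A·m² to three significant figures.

m ≈ 0.00157 A·m²

On axis B = (μ₀/4π)·2m/r³, so m = Br³·4π/(μ₀·2).
m = (5.56×10⁻⁷)·(0.0827)³ / (2·10⁻⁷) = 0.001572 A·m².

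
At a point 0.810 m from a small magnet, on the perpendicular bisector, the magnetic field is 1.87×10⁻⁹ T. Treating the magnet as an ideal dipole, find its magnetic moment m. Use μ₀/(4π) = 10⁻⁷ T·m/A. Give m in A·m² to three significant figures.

In the equatorial plane B = (μ₀/4π)·m/r³, so m = Br³·4π/(μ₀).
m = (1.87×10⁻⁹)·(0.810)³ / (10⁻⁷) = 0.009938 A·m².

m ≈ 0.00994 A·m²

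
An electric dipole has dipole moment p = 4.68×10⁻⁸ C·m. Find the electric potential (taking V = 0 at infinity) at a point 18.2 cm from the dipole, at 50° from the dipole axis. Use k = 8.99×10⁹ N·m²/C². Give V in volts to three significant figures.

The dipole potential is V = kp cosθ / r².
V = (8.99×10⁹)(4.68×10⁻⁸)·cos50° / (0.182)² = 8165 V.

V ≈ 8160 V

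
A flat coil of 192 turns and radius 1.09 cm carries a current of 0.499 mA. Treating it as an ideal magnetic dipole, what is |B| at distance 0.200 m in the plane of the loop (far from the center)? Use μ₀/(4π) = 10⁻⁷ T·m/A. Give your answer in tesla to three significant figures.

m = NIA = NIπa² = 192·(4.99×10⁻⁴)·π·(0.0109)² = 3.576×10⁻⁵ A·m².
In the equatorial plane B = (μ₀/4π)·m/r³ (half the axial value).
B = (10⁻⁷)·(3.576×10⁻⁵) / (0.200)³ = 4.470×10⁻¹⁰ T.

B ≈ 4.47×10⁻¹⁰ T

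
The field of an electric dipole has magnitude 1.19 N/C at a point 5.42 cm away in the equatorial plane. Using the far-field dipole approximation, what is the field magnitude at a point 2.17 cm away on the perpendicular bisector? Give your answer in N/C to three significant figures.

E ≈ 18.5 N/C

Dipole fields scale as 1/r³ in the far field; the geometry is the same at both points.
E₂ = E₁ · (r₁/r₂)³ = 1.19 · (5.42/2.17)³.
(r₁/r₂)³ = (2.498)³ = 15.58.
E₂ ≈ 18.54 N/C.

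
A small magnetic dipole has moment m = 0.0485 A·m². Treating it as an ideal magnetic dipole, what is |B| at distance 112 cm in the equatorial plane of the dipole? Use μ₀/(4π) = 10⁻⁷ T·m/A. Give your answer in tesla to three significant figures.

In the equatorial plane B = (μ₀/4π)·m/r³ (half the axial value).
B = (10⁻⁷)·(0.0485) / (1.12)³ = 3.452×10⁻⁹ T.

B ≈ 3.45×10⁻⁹ T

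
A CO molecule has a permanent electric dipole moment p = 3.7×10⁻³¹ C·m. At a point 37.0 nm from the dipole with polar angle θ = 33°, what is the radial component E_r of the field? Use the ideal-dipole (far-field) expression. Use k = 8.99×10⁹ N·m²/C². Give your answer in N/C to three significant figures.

For a dipole, E_r = (2kp cosθ)/r³.
kp/r³ = (8.99×10⁹)(3.70×10⁻³¹)/(3.70×10⁻⁸)³ = 65.67 N/C.
E_r = 2·65.67·cos33° = 110.1 N/C.

E_r ≈ 110 N/C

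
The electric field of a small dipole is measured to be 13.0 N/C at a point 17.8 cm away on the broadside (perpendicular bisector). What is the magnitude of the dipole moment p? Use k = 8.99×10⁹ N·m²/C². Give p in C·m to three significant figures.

p ≈ 8.16×10⁻¹² C·m

In the equatorial plane E = kp/r³, so p = Er³/(k).
p = (13.0)·(0.178)³ / (8.99×10⁹) = 8.155×10⁻¹² C·m.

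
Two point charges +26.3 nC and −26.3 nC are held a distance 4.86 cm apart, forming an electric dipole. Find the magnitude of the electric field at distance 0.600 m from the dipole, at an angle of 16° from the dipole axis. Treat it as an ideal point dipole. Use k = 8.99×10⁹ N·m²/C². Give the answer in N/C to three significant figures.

Dipole moment p = qd = (2.63×10⁻⁸ C)(0.0486 m) = 1.278×10⁻⁹ C·m.
At angle θ the dipole field magnitude is E = (kp/r³)·√(1 + 3cos²θ).
kp/r³ = (8.99×10⁹)(1.278×10⁻⁹) / (0.600)³ = 53.19 N/C.
√(1 + 3cos²16°) = √(1 + 3·0.9240) = √3.7721 ≈ 1.9422.
E ≈ 53.19 × 1.942 = 103.3 N/C.

E ≈ 103 N/C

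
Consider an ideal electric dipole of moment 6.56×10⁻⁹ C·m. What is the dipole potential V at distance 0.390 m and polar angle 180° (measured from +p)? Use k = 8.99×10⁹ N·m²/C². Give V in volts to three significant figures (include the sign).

V ≈ -388 V

The dipole potential is V = kp cosθ / r².
V = (8.99×10⁹)(6.56×10⁻⁹)·cos180° / (0.390)² = -387.7 V.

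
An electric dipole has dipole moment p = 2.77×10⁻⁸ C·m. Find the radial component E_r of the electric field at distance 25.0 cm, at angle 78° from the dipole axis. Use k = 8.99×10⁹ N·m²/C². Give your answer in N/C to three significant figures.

E_r ≈ 6630 N/C

For a dipole, E_r = (2kp cosθ)/r³.
kp/r³ = (8.99×10⁹)(2.77×10⁻⁸)/(0.250)³ = 1.594×10⁴ N/C.
E_r = 2·1.594×10⁴·cos78° = 6627 N/C.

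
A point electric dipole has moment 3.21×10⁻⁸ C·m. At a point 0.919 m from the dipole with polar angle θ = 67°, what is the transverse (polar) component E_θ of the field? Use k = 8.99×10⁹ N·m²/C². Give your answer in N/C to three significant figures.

E_θ ≈ 342 N/C

For a dipole, E_θ = (kp sinθ)/r³.
kp/r³ = (8.99×10⁹)(3.21×10⁻⁸)/(0.919)³ = 371.8 N/C.
E_θ = 371.8·sin67° = 342.3 N/C.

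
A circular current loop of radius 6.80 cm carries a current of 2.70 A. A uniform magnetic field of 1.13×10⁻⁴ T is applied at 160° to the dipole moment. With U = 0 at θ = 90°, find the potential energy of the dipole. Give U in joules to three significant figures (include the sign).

U ≈ 4.16×10⁻⁶ J

Magnetic moment m = IA = Iπa² = (2.70)·π·(0.0680)² = 0.03922 A·m².
U = −m·B = −mB cosθ.
U = −(0.03922)(1.13×10⁻⁴)·cos160° = 4.165×10⁻⁶ J.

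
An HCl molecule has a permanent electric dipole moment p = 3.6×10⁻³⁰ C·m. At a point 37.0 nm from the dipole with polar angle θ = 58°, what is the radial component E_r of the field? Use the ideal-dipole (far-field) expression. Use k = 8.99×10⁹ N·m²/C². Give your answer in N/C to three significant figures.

E_r ≈ 677 N/C

For a dipole, E_r = (2kp cosθ)/r³.
kp/r³ = (8.99×10⁹)(3.60×10⁻³⁰)/(3.70×10⁻⁸)³ = 638.9 N/C.
E_r = 2·638.9·cos58° = 677.2 N/C.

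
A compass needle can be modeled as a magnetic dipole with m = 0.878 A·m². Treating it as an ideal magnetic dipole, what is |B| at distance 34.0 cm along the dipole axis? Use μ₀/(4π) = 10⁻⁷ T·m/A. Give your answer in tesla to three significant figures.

B ≈ 4.47×10⁻⁶ T

On axis B = (μ₀/4π)·2m/r³.
B = 2·(10⁻⁷)·(0.878) / (0.340)³ = 4.468×10⁻⁶ T.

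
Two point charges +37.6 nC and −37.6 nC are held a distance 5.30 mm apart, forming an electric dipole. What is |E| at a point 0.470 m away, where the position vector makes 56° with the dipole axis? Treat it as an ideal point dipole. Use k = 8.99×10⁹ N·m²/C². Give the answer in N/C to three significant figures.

Dipole moment p = qd = (3.76×10⁻⁸ C)(0.00530 m) = 1.993×10⁻¹⁰ C·m.
At angle θ the dipole field magnitude is E = (kp/r³)·√(1 + 3cos²θ).
kp/r³ = (8.99×10⁹)(1.993×10⁻¹⁰) / (0.470)³ = 17.26 N/C.
√(1 + 3cos²56°) = √(1 + 3·0.3127) = √1.9381 ≈ 1.3922.
E ≈ 17.26 × 1.392 = 24.02 N/C.

E ≈ 24.0 N/C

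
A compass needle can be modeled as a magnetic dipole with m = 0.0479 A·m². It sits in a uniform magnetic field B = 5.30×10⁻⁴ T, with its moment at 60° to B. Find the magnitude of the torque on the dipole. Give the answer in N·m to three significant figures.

τ ≈ 2.20×10⁻⁵ N·m

Torque on a magnetic dipole: τ = mB sinθ.
τ = (0.0479)(5.30×10⁻⁴)·sin60° = 2.199×10⁻⁵ N·m.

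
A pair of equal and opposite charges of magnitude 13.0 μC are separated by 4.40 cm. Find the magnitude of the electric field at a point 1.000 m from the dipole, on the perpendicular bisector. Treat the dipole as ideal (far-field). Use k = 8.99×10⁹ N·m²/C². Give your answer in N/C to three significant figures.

E ≈ 5140 N/C

Dipole moment p = qd = (1.30×10⁻⁵ C)(0.0440 m) = 5.72×10⁻⁷ C·m.
In the equatorial plane E = kp/r³.
E = (8.99×10⁹)(5.72×10⁻⁷) / (1.00)³ = 5142 N/C.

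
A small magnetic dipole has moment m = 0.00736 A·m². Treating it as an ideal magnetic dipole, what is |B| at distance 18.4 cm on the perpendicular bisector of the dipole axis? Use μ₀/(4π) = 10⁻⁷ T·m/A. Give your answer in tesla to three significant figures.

In the equatorial plane B = (μ₀/4π)·m/r³ (half the axial value).
B = (10⁻⁷)·(0.00736) / (0.184)³ = 1.181×10⁻⁷ T.

B ≈ 1.18×10⁻⁷ T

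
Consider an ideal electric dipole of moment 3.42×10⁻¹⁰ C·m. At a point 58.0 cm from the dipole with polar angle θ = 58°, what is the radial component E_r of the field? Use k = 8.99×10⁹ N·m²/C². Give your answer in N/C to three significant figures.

For a dipole, E_r = (2kp cosθ)/r³.
kp/r³ = (8.99×10⁹)(3.42×10⁻¹⁰)/(0.580)³ = 15.76 N/C.
E_r = 2·15.76·cos58° = 16.70 N/C.

E_r ≈ 16.7 N/C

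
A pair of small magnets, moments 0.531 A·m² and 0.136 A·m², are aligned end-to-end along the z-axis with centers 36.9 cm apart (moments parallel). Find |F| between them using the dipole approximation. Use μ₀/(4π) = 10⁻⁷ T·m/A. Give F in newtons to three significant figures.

On-axis B of dipole 1: B = (μ₀/4π)·2m₁/r³. Force on dipole 2: F = m₂·dB/dr.
dB/dr = −(μ₀/4π)·6m₁/r⁴, so |F| = (μ₀/4π)·6m₁m₂/r⁴.
F = 6(10⁻⁷)(0.531)(0.136)/(0.369)⁴ = 2.337×10⁻⁶ N.

F ≈ 2.34×10⁻⁶ N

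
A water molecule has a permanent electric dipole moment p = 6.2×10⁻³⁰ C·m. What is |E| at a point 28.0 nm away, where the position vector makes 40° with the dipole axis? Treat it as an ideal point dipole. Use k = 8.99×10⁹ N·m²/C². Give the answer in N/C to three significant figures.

E ≈ 4220 N/C

At angle θ the dipole field magnitude is E = (kp/r³)·√(1 + 3cos²θ).
kp/r³ = (8.99×10⁹)(6.20×10⁻³⁰) / (2.80×10⁻⁸)³ = 2539 N/C.
√(1 + 3cos²40°) = √(1 + 3·0.5868) = √2.7605 ≈ 1.6615.
E ≈ 2539 × 1.661 = 4219 N/C.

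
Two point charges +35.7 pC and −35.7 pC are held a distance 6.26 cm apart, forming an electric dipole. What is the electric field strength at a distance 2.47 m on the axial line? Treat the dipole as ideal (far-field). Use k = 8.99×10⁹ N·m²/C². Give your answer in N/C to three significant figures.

E ≈ 0.00267 N/C

Dipole moment p = qd = (3.57×10⁻¹¹ C)(0.0626 m) = 2.235×10⁻¹² C·m.
On the dipole axis E = 2kp/r³.
E = 2·(8.99×10⁹)(2.235×10⁻¹²) / (2.47)³ = 0.002667 N/C.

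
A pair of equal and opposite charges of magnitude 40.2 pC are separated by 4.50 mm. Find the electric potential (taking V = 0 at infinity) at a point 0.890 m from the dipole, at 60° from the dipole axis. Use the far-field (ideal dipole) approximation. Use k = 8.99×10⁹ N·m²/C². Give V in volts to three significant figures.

Dipole moment p = qd = (4.02×10⁻¹¹ C)(0.00450 m) = 1.809×10⁻¹³ C·m.
The dipole potential is V = kp cosθ / r².
V = (8.99×10⁹)(1.809×10⁻¹³)·cos60° / (0.890)² = 0.001027 V.

V ≈ 0.00103 V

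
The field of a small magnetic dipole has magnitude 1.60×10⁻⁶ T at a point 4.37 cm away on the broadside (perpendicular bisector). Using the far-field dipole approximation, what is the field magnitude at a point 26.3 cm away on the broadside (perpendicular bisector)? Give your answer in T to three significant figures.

Dipole fields scale as 1/r³ in the far field; the geometry is the same at both points.
B₂ = B₁ · (r₁/r₂)³ = 1.60×10⁻⁶ · (4.37/26.3)³.
(r₁/r₂)³ = (0.1662)³ = 0.004588.
B₂ ≈ 7.340×10⁻⁹ T.

B ≈ 7.34×10⁻⁹ T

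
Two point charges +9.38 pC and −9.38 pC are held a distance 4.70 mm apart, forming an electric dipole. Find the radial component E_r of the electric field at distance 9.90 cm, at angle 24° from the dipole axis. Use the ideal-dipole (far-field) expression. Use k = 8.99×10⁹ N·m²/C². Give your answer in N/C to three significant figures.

Dipole moment p = qd = (9.38×10⁻¹² C)(0.00470 m) = 4.409×10⁻¹⁴ C·m.
For a dipole, E_r = (2kp cosθ)/r³.
kp/r³ = (8.99×10⁹)(4.409×10⁻¹⁴)/(0.0990)³ = 0.4085 N/C.
E_r = 2·0.4085·cos24° = 0.7464 N/C.

E_r ≈ 0.746 N/C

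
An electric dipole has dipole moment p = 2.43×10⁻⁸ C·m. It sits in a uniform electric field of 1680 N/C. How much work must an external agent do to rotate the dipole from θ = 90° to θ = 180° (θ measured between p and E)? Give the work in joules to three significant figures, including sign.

W_ext = ΔU = U(θ₂) − U(θ₁) = −pE cosθ₂ − (−pE cosθ₁) = pE(cosθ₁ − cosθ₂).
W = (2.43×10⁻⁸)(1680)·(cos90° − cos180°) = (4.082×10⁻⁵)·(+1.0000) = 4.082×10⁻⁵ J.

W ≈ 4.08×10⁻⁵ J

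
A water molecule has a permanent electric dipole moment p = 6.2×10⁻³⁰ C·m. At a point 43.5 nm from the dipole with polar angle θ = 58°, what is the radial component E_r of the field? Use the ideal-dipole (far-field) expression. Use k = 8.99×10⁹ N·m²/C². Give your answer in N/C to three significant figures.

For a dipole, E_r = (2kp cosθ)/r³.
kp/r³ = (8.99×10⁹)(6.20×10⁻³⁰)/(4.35×10⁻⁸)³ = 677.1 N/C.
E_r = 2·677.1·cos58° = 717.7 N/C.

E_r ≈ 718 N/C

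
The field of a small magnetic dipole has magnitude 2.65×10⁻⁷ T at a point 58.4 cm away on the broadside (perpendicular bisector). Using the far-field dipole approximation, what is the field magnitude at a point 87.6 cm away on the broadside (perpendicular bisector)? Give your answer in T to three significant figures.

Dipole fields scale as 1/r³ in the far field; the geometry is the same at both points.
B₂ = B₁ · (r₁/r₂)³ = 2.65×10⁻⁷ · (58.4/87.6)³.
(r₁/r₂)³ = (0.6667)³ = 0.2963.
B₂ ≈ 7.852×10⁻⁸ T.

B ≈ 7.85×10⁻⁸ T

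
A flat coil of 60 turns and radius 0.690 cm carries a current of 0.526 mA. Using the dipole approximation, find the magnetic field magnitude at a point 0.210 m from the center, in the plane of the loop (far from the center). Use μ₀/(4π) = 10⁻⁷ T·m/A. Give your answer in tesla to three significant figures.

B ≈ 5.10×10⁻¹¹ T

m = NIA = NIπa² = 60·(5.26×10⁻⁴)·π·(0.00690)² = 4.72×10⁻⁶ A·m².
In the equatorial plane B = (μ₀/4π)·m/r³ (half the axial value).
B = (10⁻⁷)·(4.72×10⁻⁶) / (0.210)³ = 5.097×10⁻¹¹ T.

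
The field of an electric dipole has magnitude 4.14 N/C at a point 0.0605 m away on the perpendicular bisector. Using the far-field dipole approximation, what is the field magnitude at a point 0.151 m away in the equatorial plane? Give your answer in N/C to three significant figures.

Dipole fields scale as 1/r³ in the far field; the geometry is the same at both points.
E₂ = E₁ · (r₁/r₂)³ = 4.14 · (0.0605/0.151)³.
(r₁/r₂)³ = (0.4007)³ = 0.06432.
E₂ ≈ 0.2663 N/C.

E ≈ 0.266 N/C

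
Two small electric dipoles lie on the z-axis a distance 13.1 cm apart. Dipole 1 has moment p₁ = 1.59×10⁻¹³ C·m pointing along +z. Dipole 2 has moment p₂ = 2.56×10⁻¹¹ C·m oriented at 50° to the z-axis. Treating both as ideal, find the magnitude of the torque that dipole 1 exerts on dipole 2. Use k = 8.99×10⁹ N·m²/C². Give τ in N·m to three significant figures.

τ ≈ 2.49×10⁻¹¹ N·m

The second dipole sits on the axis of the first, so the field there is axial: E₁ = 2kp₁/r³ along +z.
E₁ = 2(8.99×10⁹)(1.59×10⁻¹³)/(0.131)³ = 1.272 N/C.
Torque on the second dipole: τ = p₂ E₁ sinθ.
τ = (2.56×10⁻¹¹)(1.272)·sin50° = 2.494×10⁻¹¹ N·m.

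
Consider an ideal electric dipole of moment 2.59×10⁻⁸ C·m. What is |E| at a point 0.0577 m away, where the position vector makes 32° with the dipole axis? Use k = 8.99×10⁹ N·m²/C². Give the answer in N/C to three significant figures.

E ≈ 2.15×10⁶ N/C

At angle θ the dipole field magnitude is E = (kp/r³)·√(1 + 3cos²θ).
kp/r³ = (8.99×10⁹)(2.59×10⁻⁸) / (0.0577)³ = 1.212×10⁶ N/C.
√(1 + 3cos²32°) = √(1 + 3·0.7192) = √3.1576 ≈ 1.7770.
E ≈ 1.212×10⁶ × 1.777 = 2.154×10⁶ N/C.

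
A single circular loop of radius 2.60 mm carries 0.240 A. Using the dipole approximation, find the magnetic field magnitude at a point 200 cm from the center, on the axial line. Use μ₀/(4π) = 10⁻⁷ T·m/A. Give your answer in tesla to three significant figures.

B ≈ 1.27×10⁻¹³ T

Magnetic moment m = IA = Iπa² = (0.240)·π·(0.00260)² = 5.097×10⁻⁶ A·m².
On axis B = (μ₀/4π)·2m/r³.
B = 2·(10⁻⁷)·(5.097×10⁻⁶) / (2.00)³ = 1.274×10⁻¹³ T.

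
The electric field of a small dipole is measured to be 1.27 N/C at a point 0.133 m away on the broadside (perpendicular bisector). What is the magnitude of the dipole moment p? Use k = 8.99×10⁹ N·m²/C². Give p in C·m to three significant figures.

p ≈ 3.32×10⁻¹³ C·m

In the equatorial plane E = kp/r³, so p = Er³/(k).
p = (1.27)·(0.133)³ / (8.99×10⁹) = 3.324×10⁻¹³ C·m.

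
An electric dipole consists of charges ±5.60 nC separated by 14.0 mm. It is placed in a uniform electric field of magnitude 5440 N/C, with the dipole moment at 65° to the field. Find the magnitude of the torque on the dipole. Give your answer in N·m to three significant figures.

Dipole moment p = qd = (5.60×10⁻⁹ C)(0.0140 m) = 7.84×10⁻¹¹ C·m.
Torque on an electric dipole: τ = pE sinθ.
τ = (7.84×10⁻¹¹)(5440)·sin65° = 3.865×10⁻⁷ N·m.

τ ≈ 3.87×10⁻⁷ N·m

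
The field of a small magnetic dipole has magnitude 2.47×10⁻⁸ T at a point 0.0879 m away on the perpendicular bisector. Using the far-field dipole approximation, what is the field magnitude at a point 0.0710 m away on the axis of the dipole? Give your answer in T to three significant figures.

B ≈ 9.37×10⁻⁸ T

Dipole fields scale as 1/r³ in the far field.
The axial field is twice the equatorial field at the same r, so the geometry factor is 2/1.
B₂ = B₁ · (2/1) · (r₁/r₂)³ = 2.47×10⁻⁸ · 2 · (0.0879/0.0710)³.
(r₁/r₂)³ = (1.238)³ = 1.898.
B₂ ≈ 9.374×10⁻⁸ T.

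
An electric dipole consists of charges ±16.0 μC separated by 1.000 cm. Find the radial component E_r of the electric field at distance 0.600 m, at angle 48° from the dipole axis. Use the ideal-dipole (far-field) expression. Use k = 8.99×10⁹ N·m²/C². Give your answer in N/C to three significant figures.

E_r ≈ 8910 N/C

Dipole moment p = qd = (1.60×10⁻⁵ C)(0.0100 m) = 1.60×10⁻⁷ C·m.
For a dipole, E_r = (2kp cosθ)/r³.
kp/r³ = (8.99×10⁹)(1.60×10⁻⁷)/(0.600)³ = 6659 N/C.
E_r = 2·6659·cos48° = 8912 N/C.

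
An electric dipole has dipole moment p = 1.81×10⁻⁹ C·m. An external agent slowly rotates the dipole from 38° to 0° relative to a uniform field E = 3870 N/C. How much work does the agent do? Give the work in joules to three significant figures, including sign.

W_ext = ΔU = U(θ₂) − U(θ₁) = −pE cosθ₂ − (−pE cosθ₁) = pE(cosθ₁ − cosθ₂).
W = (1.81×10⁻⁹)(3870)·(cos38° − cos0°) = (7.005×10⁻⁶)·(-0.2120) = -1.485×10⁻⁶ J.

W ≈ -1.48×10⁻⁶ J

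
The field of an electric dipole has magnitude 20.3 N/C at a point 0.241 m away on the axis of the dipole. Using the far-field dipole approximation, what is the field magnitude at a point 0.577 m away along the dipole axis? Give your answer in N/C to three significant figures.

E ≈ 1.48 N/C

Dipole fields scale as 1/r³ in the far field; the geometry is the same at both points.
E₂ = E₁ · (r₁/r₂)³ = 20.3 · (0.241/0.577)³.
(r₁/r₂)³ = (0.4177)³ = 0.07287.
E₂ ≈ 1.479 N/C.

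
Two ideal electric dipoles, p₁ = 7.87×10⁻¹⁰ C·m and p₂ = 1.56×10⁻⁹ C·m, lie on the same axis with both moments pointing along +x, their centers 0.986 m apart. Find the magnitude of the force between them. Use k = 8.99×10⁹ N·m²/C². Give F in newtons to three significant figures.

On-axis field of dipole 1 at distance r: E = 2kp₁/r³. Force on dipole 2 is F = p₂·dE/dr (gradient along axis).
dE/dr = −6kp₁/r⁴, so |F| = 6kp₁p₂/r⁴ (attractive for aligned moments).
F = 6(8.99×10⁹)(7.87×10⁻¹⁰)(1.56×10⁻⁹)/(0.986)⁴ = 7.007×10⁻⁸ N.

F ≈ 7.01×10⁻⁸ N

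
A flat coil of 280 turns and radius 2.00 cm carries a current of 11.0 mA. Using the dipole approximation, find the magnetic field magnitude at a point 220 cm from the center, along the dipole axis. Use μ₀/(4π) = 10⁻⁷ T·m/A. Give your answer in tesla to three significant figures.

m = NIA = NIπa² = 280·(0.0110)·π·(0.0200)² = 0.00387 A·m².
On axis B = (μ₀/4π)·2m/r³.
B = 2·(10⁻⁷)·(0.00387) / (2.20)³ = 7.269×10⁻¹¹ T.

B ≈ 7.27×10⁻¹¹ T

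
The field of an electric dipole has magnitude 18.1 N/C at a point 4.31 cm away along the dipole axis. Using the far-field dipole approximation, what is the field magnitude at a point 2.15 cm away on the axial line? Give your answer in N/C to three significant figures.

E ≈ 146 N/C

Dipole fields scale as 1/r³ in the far field; the geometry is the same at both points.
E₂ = E₁ · (r₁/r₂)³ = 18.1 · (4.31/2.15)³.
(r₁/r₂)³ = (2.005)³ = 8.056.
E₂ ≈ 145.8 N/C.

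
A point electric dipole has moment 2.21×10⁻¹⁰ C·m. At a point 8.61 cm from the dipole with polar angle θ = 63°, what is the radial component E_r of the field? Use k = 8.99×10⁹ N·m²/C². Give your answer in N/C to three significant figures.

E_r ≈ 2830 N/C

For a dipole, E_r = (2kp cosθ)/r³.
kp/r³ = (8.99×10⁹)(2.21×10⁻¹⁰)/(0.0861)³ = 3113 N/C.
E_r = 2·3113·cos63° = 2826 N/C.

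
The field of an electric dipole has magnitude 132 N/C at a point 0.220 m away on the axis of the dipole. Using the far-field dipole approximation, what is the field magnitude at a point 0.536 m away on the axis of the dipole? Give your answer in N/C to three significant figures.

E ≈ 9.13 N/C

Dipole fields scale as 1/r³ in the far field; the geometry is the same at both points.
E₂ = E₁ · (r₁/r₂)³ = 132 · (0.220/0.536)³.
(r₁/r₂)³ = (0.4104)³ = 0.06915.
E₂ ≈ 9.127 N/C.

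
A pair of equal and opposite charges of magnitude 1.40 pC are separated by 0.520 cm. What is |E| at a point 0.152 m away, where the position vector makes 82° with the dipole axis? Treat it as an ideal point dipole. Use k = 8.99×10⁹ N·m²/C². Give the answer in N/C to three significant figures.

Dipole moment p = qd = (1.40×10⁻¹² C)(0.00520 m) = 7.28×10⁻¹⁵ C·m.
At angle θ the dipole field magnitude is E = (kp/r³)·√(1 + 3cos²θ).
kp/r³ = (8.99×10⁹)(7.28×10⁻¹⁵) / (0.152)³ = 0.01864 N/C.
√(1 + 3cos²82°) = √(1 + 3·0.0194) = √1.0581 ≈ 1.0286.
E ≈ 0.01864 × 1.029 = 0.01917 N/C.

E ≈ 0.0192 N/C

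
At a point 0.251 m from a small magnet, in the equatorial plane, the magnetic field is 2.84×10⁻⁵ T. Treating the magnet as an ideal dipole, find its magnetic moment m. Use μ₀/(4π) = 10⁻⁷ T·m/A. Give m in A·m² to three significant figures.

m ≈ 4.49 A·m²

In the equatorial plane B = (μ₀/4π)·m/r³, so m = Br³·4π/(μ₀).
m = (2.84×10⁻⁵)·(0.251)³ / (10⁻⁷) = 4.491 A·m².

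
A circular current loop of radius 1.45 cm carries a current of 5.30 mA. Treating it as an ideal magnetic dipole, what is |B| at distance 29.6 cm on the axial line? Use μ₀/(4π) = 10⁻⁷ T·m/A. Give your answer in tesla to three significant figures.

Magnetic moment m = IA = Iπa² = (0.00530)·π·(0.0145)² = 3.501×10⁻⁶ A·m².
On axis B = (μ₀/4π)·2m/r³.
B = 2·(10⁻⁷)·(3.501×10⁻⁶) / (0.296)³ = 2.700×10⁻¹¹ T.

B ≈ 2.70×10⁻¹¹ T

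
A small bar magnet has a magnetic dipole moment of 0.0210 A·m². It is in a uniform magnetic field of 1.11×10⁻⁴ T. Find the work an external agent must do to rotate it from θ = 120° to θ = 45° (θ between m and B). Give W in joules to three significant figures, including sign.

W ≈ -2.81×10⁻⁶ J

W_ext = ΔU = −mB cosθ₂ + mB cosθ₁ = mB(cosθ₁ − cosθ₂).
W = (0.0210)(1.11×10⁻⁴)·(cos120° − cos45°) = (2.331×10⁻⁶)·(-1.2071) = -2.814×10⁻⁶ J.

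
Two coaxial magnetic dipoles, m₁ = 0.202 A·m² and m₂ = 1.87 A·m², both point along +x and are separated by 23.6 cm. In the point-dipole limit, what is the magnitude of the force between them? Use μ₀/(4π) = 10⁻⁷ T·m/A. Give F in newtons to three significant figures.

On-axis B of dipole 1: B = (μ₀/4π)·2m₁/r³. Force on dipole 2: F = m₂·dB/dr.
dB/dr = −(μ₀/4π)·6m₁/r⁴, so |F| = (μ₀/4π)·6m₁m₂/r⁴.
F = 6(10⁻⁷)(0.202)(1.87)/(0.236)⁴ = 7.306×10⁻⁵ N.

F ≈ 7.31×10⁻⁵ N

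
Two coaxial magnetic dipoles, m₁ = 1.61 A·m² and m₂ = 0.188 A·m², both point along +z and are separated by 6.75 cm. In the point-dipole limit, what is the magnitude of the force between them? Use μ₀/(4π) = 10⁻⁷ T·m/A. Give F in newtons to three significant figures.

On-axis B of dipole 1: B = (μ₀/4π)·2m₁/r³. Force on dipole 2: F = m₂·dB/dr.
dB/dr = −(μ₀/4π)·6m₁/r⁴, so |F| = (μ₀/4π)·6m₁m₂/r⁴.
F = 6(10⁻⁷)(1.61)(0.188)/(0.0675)⁴ = 0.008748 N.

F ≈ 0.00875 N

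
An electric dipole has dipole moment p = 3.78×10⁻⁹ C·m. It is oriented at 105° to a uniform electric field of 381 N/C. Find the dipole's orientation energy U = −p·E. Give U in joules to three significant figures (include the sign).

U = −p·E = −pE cosθ.
U = −(3.78×10⁻⁹)(381)·cos105° = 3.727×10⁻⁷ J.

U ≈ 3.73×10⁻⁷ J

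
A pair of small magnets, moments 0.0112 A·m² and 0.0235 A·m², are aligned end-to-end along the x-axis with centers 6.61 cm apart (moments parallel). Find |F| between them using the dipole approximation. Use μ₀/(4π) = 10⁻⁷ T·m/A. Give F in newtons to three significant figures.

On-axis B of dipole 1: B = (μ₀/4π)·2m₁/r³. Force on dipole 2: F = m₂·dB/dr.
dB/dr = −(μ₀/4π)·6m₁/r⁴, so |F| = (μ₀/4π)·6m₁m₂/r⁴.
F = 6(10⁻⁷)(0.0112)(0.0235)/(0.0661)⁴ = 8.272×10⁻⁶ N.

F ≈ 8.27×10⁻⁶ N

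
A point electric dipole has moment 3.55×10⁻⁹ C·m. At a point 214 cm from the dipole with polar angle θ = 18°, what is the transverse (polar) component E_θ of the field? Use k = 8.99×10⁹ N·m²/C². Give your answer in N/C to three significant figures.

E_θ ≈ 1.01 N/C

For a dipole, E_θ = (kp sinθ)/r³.
kp/r³ = (8.99×10⁹)(3.55×10⁻⁹)/(2.14)³ = 3.256 N/C.
E_θ = 3.256·sin18° = 1.006 N/C.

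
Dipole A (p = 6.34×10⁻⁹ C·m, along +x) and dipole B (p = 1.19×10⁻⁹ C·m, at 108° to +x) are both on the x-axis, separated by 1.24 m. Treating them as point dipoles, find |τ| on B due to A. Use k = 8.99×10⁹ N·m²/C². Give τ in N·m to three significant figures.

The second dipole sits on the axis of the first, so the field there is axial: E₁ = 2kp₁/r³ along +x.
E₁ = 2(8.99×10⁹)(6.34×10⁻⁹)/(1.24)³ = 59.79 N/C.
Torque on the second dipole: τ = p₂ E₁ sinθ.
τ = (1.19×10⁻⁹)(59.79)·sin108° = 6.767×10⁻⁸ N·m.

τ ≈ 6.77×10⁻⁸ N·m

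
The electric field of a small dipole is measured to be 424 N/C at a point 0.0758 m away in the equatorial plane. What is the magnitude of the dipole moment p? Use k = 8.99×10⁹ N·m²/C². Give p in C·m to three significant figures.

p ≈ 2.05×10⁻¹¹ C·m

In the equatorial plane E = kp/r³, so p = Er³/(k).
p = (424)·(0.0758)³ / (8.99×10⁹) = 2.054×10⁻¹¹ C·m.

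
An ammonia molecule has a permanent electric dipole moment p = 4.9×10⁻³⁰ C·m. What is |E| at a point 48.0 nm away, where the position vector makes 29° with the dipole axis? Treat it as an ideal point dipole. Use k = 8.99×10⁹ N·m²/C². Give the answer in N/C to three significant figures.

At angle θ the dipole field magnitude is E = (kp/r³)·√(1 + 3cos²θ).
kp/r³ = (8.99×10⁹)(4.90×10⁻³⁰) / (4.80×10⁻⁸)³ = 398.3 N/C.
√(1 + 3cos²29°) = √(1 + 3·0.7650) = √3.2949 ≈ 1.8152.
E ≈ 398.3 × 1.815 = 723.0 N/C.

E ≈ 723 N/C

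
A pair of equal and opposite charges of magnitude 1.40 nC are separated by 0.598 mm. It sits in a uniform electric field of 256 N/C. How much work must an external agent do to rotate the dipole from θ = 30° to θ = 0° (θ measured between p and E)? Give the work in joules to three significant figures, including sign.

W ≈ -2.87×10⁻¹¹ J

Dipole moment p = qd = (1.40×10⁻⁹ C)(5.98×10⁻⁴ m) = 8.372×10⁻¹³ C·m.
W_ext = ΔU = U(θ₂) − U(θ₁) = −pE cosθ₂ − (−pE cosθ₁) = pE(cosθ₁ − cosθ₂).
W = (8.372×10⁻¹³)(256)·(cos30° − cos0°) = (2.143×10⁻¹⁰)·(-0.1340) = -2.871×10⁻¹¹ J.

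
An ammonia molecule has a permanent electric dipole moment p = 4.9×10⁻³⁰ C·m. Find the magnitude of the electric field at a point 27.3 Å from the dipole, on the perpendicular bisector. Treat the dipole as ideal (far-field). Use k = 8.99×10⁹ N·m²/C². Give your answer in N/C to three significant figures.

On the perpendicular bisector E = kp/r³ (half the axial value at the same distance).
E = (8.99×10⁹)(4.90×10⁻³⁰) / (2.73×10⁻⁹)³ = 2.165×10⁶ N/C.

E ≈ 2.17×10⁶ N/C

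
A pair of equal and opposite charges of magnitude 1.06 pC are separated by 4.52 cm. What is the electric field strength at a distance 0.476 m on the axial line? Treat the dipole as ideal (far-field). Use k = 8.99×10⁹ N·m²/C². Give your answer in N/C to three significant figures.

E ≈ 0.00799 N/C

Dipole moment p = qd = (1.06×10⁻¹² C)(0.0452 m) = 4.791×10⁻¹⁴ C·m.
On the dipole axis E = 2kp/r³.
E = 2·(8.99×10⁹)(4.791×10⁻¹⁴) / (0.476)³ = 0.007987 N/C.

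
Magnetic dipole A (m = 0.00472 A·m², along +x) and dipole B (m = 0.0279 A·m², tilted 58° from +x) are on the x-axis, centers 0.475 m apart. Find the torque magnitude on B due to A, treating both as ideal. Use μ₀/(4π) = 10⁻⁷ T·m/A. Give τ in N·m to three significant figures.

τ ≈ 2.08×10⁻¹⁰ N·m

Dipole B is on the axis of dipole A, so B₁ there is axial: B₁ = (μ₀/4π)·2m₁/r³ along +x.
B₁ = 2(10⁻⁷)(0.00472)/(0.475)³ = 8.808×10⁻⁹ T.
τ = m₂ B₁ sinθ.
τ = (0.0279)(8.808×10⁻⁹)·sin58° = 2.084×10⁻¹⁰ N·m.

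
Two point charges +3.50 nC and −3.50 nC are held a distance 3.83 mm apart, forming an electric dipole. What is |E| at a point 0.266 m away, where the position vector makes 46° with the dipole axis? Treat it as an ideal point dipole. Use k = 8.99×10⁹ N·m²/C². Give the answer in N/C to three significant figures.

Dipole moment p = qd = (3.50×10⁻⁹ C)(0.00383 m) = 1.341×10⁻¹¹ C·m.
At angle θ the dipole field magnitude is E = (kp/r³)·√(1 + 3cos²θ).
kp/r³ = (8.99×10⁹)(1.341×10⁻¹¹) / (0.266)³ = 6.405 N/C.
√(1 + 3cos²46°) = √(1 + 3·0.4826) = √2.4477 ≈ 1.5645.
E ≈ 6.405 × 1.564 = 10.02 N/C.

E ≈ 10.0 N/C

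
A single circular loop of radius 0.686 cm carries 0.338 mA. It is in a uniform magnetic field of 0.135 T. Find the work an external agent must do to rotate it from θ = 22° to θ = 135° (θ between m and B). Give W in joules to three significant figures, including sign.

Magnetic moment m = IA = Iπa² = (3.38×10⁻⁴)·π·(0.00686)² = 4.997×10⁻⁸ A·m².
W_ext = ΔU = −mB cosθ₂ + mB cosθ₁ = mB(cosθ₁ − cosθ₂).
W = (4.997×10⁻⁸)(0.135)·(cos22° − cos135°) = (6.746×10⁻⁹)·(+1.6343) = 1.102×10⁻⁸ J.

W ≈ 1.10×10⁻⁸ J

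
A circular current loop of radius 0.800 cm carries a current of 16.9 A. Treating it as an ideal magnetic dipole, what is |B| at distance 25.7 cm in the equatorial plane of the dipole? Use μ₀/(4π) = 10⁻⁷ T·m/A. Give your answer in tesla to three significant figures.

B ≈ 2.00×10⁻⁸ T

Magnetic moment m = IA = Iπa² = (16.9)·π·(0.00800)² = 0.003398 A·m².
In the equatorial plane B = (μ₀/4π)·m/r³ (half the axial value).
B = (10⁻⁷)·(0.003398) / (0.257)³ = 2.002×10⁻⁸ T.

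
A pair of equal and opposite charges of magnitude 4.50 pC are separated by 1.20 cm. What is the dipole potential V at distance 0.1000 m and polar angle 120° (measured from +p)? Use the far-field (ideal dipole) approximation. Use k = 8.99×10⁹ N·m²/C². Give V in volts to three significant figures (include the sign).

V ≈ -0.0243 V

Dipole moment p = qd = (4.50×10⁻¹² C)(0.0120 m) = 5.40×10⁻¹⁴ C·m.
The dipole potential is V = kp cosθ / r².
V = (8.99×10⁹)(5.40×10⁻¹⁴)·cos120° / (0.100)² = -0.02427 V.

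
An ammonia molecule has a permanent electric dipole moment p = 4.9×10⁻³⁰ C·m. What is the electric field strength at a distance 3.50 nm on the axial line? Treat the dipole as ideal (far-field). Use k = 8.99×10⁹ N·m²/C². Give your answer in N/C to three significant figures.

E ≈ 2.05×10⁶ N/C

On the dipole axis E = 2kp/r³.
E = 2·(8.99×10⁹)(4.90×10⁻³⁰) / (3.50×10⁻⁹)³ = 2.055×10⁶ N/C.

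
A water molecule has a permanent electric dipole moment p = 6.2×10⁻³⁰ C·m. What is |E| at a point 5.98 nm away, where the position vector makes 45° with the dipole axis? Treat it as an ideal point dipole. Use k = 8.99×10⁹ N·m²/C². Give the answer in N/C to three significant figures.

E ≈ 4.12×10⁵ N/C

At angle θ the dipole field magnitude is E = (kp/r³)·√(1 + 3cos²θ).
kp/r³ = (8.99×10⁹)(6.20×10⁻³⁰) / (5.98×10⁻⁹)³ = 2.606×10⁵ N/C.
√(1 + 3cos²45°) = √(1 + 3·0.5000) = √2.5000 ≈ 1.5811.
E ≈ 2.606×10⁵ × 1.581 = 4.121×10⁵ N/C.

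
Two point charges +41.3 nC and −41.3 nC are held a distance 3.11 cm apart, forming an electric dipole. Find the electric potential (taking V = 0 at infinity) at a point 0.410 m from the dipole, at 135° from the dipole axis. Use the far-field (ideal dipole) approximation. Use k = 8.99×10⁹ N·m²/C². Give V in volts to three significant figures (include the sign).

V ≈ -48.6 V

Dipole moment p = qd = (4.13×10⁻⁸ C)(0.0311 m) = 1.284×10⁻⁹ C·m.
The dipole potential is V = kp cosθ / r².
V = (8.99×10⁹)(1.284×10⁻⁹)·cos135° / (0.410)² = -48.56 V.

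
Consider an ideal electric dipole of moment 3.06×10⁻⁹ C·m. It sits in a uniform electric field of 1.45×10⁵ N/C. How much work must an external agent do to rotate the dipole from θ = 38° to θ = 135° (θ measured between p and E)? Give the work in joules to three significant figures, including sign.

W_ext = ΔU = U(θ₂) − U(θ₁) = −pE cosθ₂ − (−pE cosθ₁) = pE(cosθ₁ − cosθ₂).
W = (3.06×10⁻⁹)(1.45×10⁵)·(cos38° − cos135°) = (4.437×10⁻⁴)·(+1.4951) = 6.634×10⁻⁴ J.

W ≈ 6.63×10⁻⁴ J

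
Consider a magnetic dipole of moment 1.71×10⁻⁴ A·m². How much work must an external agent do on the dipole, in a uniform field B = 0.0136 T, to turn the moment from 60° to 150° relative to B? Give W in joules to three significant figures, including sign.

W_ext = ΔU = −mB cosθ₂ + mB cosθ₁ = mB(cosθ₁ − cosθ₂).
W = (1.71×10⁻⁴)(0.0136)·(cos60° − cos150°) = (2.326×10⁻⁶)·(+1.3660) = 3.177×10⁻⁶ J.

W ≈ 3.18×10⁻⁶ J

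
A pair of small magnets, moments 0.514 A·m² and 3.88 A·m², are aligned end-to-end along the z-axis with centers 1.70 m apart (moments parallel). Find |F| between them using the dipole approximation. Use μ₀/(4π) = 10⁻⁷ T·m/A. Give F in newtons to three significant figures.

F ≈ 1.43×10⁻⁷ N

On-axis B of dipole 1: B = (μ₀/4π)·2m₁/r³. Force on dipole 2: F = m₂·dB/dr.
dB/dr = −(μ₀/4π)·6m₁/r⁴, so |F| = (μ₀/4π)·6m₁m₂/r⁴.
F = 6(10⁻⁷)(0.514)(3.88)/(1.70)⁴ = 1.433×10⁻⁷ N.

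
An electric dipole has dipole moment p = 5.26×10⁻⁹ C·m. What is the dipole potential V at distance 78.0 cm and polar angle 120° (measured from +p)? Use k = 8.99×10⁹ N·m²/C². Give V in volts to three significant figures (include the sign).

The dipole potential is V = kp cosθ / r².
V = (8.99×10⁹)(5.26×10⁻⁹)·cos120° / (0.780)² = -38.86 V.

V ≈ -38.9 V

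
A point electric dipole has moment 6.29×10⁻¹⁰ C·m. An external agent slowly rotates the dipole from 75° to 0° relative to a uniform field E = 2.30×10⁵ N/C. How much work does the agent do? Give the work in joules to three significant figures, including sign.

W ≈ -1.07×10⁻⁴ J

W_ext = ΔU = U(θ₂) − U(θ₁) = −pE cosθ₂ − (−pE cosθ₁) = pE(cosθ₁ − cosθ₂).
W = (6.29×10⁻¹⁰)(2.30×10⁵)·(cos75° − cos0°) = (1.447×10⁻⁴)·(-0.7412) = -1.072×10⁻⁴ J.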